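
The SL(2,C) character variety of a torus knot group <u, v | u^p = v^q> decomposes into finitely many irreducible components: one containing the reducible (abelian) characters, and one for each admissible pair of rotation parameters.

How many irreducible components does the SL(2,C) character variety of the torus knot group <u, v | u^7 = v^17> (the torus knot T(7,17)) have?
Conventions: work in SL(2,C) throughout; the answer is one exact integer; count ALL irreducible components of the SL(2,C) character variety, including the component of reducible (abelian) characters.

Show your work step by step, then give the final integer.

49

Gamma = < u, v | u^7 = v^17 > (torus knot T(7,17)); the central element u^7 = v^17 acts as +I or -I in any irreducible SL(2,C) representation.
On an irreducible component, tr(u) is locked at 2*cos(pi*alpha/7) for some alpha in 1..6, and tr(v) at 2*cos(pi*beta/17) for some beta in 1..16.
The two central values (-1)^alpha I and (-1)^beta I must be the same matrix, so alpha and beta share a parity.
Enumerate parity-matched pairs: 3*8 odd-odd plus 3*8 even-even gives 48.
components with irreducible characters: 48; plus the single component of reducible (abelian) characters: total 49.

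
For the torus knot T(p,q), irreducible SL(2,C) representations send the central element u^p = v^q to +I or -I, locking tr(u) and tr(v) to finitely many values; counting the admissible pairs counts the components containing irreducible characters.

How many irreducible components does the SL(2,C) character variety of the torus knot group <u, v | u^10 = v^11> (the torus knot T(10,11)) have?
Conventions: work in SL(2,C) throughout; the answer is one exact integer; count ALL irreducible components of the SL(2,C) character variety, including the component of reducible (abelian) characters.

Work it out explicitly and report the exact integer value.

For T(10,11): irreducibility forces the central element u^10 = v^11 to one of +I, -I.
On an irreducible component, tr(u) is locked at 2*cos(pi*alpha/10) for some alpha in 1..9, and tr(v) at 2*cos(pi*beta/11) for some beta in 1..10.
The two central values (-1)^alpha I and (-1)^beta I must be the same matrix, so alpha and beta share a parity.
Counting: 5 odd alphas x 5 odd betas + 4 even alphas x 5 even betas = 25 + 20 = 45.
components with irreducible characters: 45; plus the single component of reducible (abelian) characters: total 46.

46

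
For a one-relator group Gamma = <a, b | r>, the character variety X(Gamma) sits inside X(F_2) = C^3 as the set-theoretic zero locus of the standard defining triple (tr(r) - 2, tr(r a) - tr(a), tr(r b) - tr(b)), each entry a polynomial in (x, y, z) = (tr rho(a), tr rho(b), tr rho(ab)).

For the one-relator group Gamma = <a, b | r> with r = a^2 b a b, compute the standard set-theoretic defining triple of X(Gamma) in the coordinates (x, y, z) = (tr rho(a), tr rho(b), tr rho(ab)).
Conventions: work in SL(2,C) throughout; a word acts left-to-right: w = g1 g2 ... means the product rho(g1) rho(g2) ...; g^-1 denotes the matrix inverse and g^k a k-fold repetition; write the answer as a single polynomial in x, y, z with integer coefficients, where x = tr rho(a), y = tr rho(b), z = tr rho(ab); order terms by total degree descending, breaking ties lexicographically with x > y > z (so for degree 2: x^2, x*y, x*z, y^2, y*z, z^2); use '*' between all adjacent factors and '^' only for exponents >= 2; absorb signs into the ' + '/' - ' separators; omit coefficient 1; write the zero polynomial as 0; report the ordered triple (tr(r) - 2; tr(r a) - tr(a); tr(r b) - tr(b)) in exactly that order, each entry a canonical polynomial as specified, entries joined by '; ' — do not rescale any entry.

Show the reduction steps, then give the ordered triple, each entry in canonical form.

x*z^2 - y*z - x - 2; x^2*z^2 - x*y*z - x^2 - z^2 - x + 2; x*y*z^2 - x^2*z - y^2*z - y + z

tr(b a b a) = tr(a b)*tr(a b) - tr(1)   [split at a repeated a] = z^2 - 2
tr(b a b) = tr(b)*tr(a b) - tr(a)   [square of b] = y*z - x
tr(a^2 b a b) = tr(a)*tr(b a b a) - tr(b a b)   [square of a] = x*z^2 - y*z - x
and tr(a^2 b a b a) = tr(a)*tr(b a b a^2) - tr(b a b a)  (reduce the a square) = x^2*z^2 - x*y*z - x^2 - z^2 + 2
tr(a b a) = tr(a)*tr(b a) - tr(b)  (reduce the a square) = x*z - y
next, tr(a^2 b a) = tr(a)*tr(a b a) - tr(a b)  (reduce the a square) = x^2*z - x*y - z
tr(a^2 b a b^2) = tr(b)*tr(a^2 b a b) - tr(a^2 b a)  (reduce the b square) = x*y*z^2 - x^2*z - y^2*z + z
assemble the triple (tr(r) - 2; tr(r a) - x; tr(r b) - y)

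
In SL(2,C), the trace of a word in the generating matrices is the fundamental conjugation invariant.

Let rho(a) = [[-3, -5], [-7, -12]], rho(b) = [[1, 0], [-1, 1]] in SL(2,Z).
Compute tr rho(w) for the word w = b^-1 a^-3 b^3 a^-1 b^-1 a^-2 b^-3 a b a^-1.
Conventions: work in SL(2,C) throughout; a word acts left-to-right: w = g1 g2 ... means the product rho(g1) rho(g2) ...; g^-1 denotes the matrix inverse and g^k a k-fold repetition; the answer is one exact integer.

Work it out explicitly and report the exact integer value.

739970048

rho(b^-1) = [[1, 0], [1, 1]]
... * rho(a^-1) = [[-12, 5], [7, -3]]  ->  [[-12, 5], [-5, 2]]
... * rho(a^-1) = [[-12, 5], [7, -3]]  ->  [[179, -75], [74, -31]]
... * rho(a^-1) = [[-12, 5], [7, -3]]  ->  [[-2673, 1120], [-1105, 463]]
... * rho(b) = [[1, 0], [-1, 1]]  ->  [[-3793, 1120], [-1568, 463]]
... * rho(b) = [[1, 0], [-1, 1]]  ->  [[-4913, 1120], [-2031, 463]]
... * rho(b) = [[1, 0], [-1, 1]]  ->  [[-6033, 1120], [-2494, 463]]
... * rho(a^-1) = [[-12, 5], [7, -3]]  ->  [[80236, -33525], [33169, -13859]]
... * rho(b^-1) = [[1, 0], [1, 1]]  ->  [[46711, -33525], [19310, -13859]]
... * rho(a^-1) = [[-12, 5], [7, -3]]  ->  [[-795207, 334130], [-328733, 138127]]
... * rho(a^-1) = [[-12, 5], [7, -3]]  ->  [[11881394, -4978425], [4911685, -2058046]]
... * rho(b^-1) = [[1, 0], [1, 1]]  ->  [[6902969, -4978425], [2853639, -2058046]]
... * rho(b^-1) = [[1, 0], [1, 1]]  ->  [[1924544, -4978425], [795593, -2058046]]
... * rho(b^-1) = [[1, 0], [1, 1]]  ->  [[-3053881, -4978425], [-1262453, -2058046]]
... * rho(a) = [[-3, -5], [-7, -12]]  ->  [[44010618, 75010505], [18193681, 31008817]]
... * rho(b) = [[1, 0], [-1, 1]]  ->  [[-30999887, 75010505], [-12815136, 31008817]]
... * rho(a^-1) = [[-12, 5], [7, -3]]  ->  [[897072179, -380030950], [370843351, -157102131]]
tr = 897072179 + -157102131 = 739970048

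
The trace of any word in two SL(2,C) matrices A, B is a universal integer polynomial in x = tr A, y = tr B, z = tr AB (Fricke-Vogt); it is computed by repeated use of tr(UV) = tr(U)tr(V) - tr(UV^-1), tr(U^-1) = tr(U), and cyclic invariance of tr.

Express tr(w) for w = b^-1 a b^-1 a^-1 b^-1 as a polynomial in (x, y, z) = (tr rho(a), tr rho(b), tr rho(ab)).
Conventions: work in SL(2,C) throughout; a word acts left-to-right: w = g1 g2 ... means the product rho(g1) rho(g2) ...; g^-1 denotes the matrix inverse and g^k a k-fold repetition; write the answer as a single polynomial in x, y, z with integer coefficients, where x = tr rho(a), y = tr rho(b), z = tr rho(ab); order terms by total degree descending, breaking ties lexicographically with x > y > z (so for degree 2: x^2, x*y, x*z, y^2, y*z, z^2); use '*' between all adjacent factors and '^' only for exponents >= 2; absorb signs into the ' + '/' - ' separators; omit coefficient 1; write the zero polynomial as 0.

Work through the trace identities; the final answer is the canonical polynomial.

use: tr(a b^-1) = tr(a) tr(b) - tr(a b)  (eliminate b^-1) = x*y - z
tr(b^-1 a b^-1) = tr(a b^-1) tr(b) - tr(a)  (eliminate b^-1) = x*y^2 - y*z - x
tr(a^2) = tr(a) tr(a) - tr(1)  (reduce the a square) = x^2 - 2
use: tr(a^2 b) = tr(a) tr(b a) - tr(b)  (reduce the a square) = x*z - y
apply: tr(a b^-1 a) = tr(a^2) tr(b) - tr(a^2 b)  (eliminate b^-1) = x^2*y - x*z - y
use: tr(a b a b) = tr(a b) tr(a b) - tr(1)  (split on a) = z^2 - 2
tr(a b^-1 a b) = tr(a b a) tr(b) - tr(a b a b)  (eliminate b^-1) = x*y*z - y^2 - z^2 + 2
apply: tr(b^-1 a b^-1 a) = tr(a b^-1 a) tr(b) - tr(a b^-1 a b)  (eliminate b^-1) = x^2*y^2 - 2*x*y*z + z^2 - 2
tr(b^-1 a b^-1 a^-1) = tr(b^-1 a b^-1) tr(a) - tr(b^-1 a b^-1 a)  (eliminate a^-1) = x*y*z - x^2 - z^2 + 2
tr(b^-1 a b^-1 a^-1 b^-1) = tr(b^-1 a b^-1 a^-1) tr(b) - tr(b^-1 a b^-1 a^-1 b)  (eliminate b^-1) = x*y^2*z - x^2*y - y*z^2 + y

x*y^2*z - x^2*y - y*z^2 + y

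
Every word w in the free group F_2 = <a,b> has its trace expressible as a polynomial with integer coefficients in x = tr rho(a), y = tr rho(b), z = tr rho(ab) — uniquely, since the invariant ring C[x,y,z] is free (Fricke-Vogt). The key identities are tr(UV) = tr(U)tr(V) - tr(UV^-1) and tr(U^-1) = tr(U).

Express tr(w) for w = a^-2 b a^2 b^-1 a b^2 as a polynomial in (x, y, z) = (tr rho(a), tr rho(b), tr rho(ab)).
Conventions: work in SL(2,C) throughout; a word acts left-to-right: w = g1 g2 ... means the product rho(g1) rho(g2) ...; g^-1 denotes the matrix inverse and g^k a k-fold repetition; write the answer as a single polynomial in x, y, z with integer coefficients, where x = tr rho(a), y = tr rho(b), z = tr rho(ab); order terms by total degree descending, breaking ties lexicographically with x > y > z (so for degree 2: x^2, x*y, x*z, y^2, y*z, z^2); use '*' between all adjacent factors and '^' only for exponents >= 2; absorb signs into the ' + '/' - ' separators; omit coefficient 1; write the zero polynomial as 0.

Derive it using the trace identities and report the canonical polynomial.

trace(b^2 a) = trace(b) * trace(a b) - trace(a)  (reduce the b square) = y*z - x
trace(b^2) = trace(b) * trace(b) - trace(1)  (reduce the b square) = y^2 - 2
trace(a^2 b^2) = trace(a) * trace(b^2 a) - trace(b^2)  (reduce the a square) = x*y*z - x^2 - y^2 + 2
use: trace(a^2 b) = trace(a) * trace(b a) - trace(b)  (reduce the a square) = x*z - y
trace(b^3 a^2) = trace(b) * trace(a^2 b^2) - trace(a^2 b)  (reduce the b square) = x*y^2*z - x^2*y - y^3 - x*z + 3*y
apply: trace(b^3 a) = trace(b) * trace(a b^2) - trace(a b)  (reduce the b square) = y^2*z - x*y - z
apply: trace(b a^3 b^2) = trace(a) * trace(b^3 a^2) - trace(b^3 a)  (reduce the a square) = x^2*y^2*z - x^3*y - x*y^3 - x^2*z - y^2*z + 4*x*y + z
use: trace(b a b a) = trace(a b) * trace(a b) - trace(1)  (split on a) = z^2 - 2
use: trace(a b a^2 b) = trace(a) * trace(b a b a) - trace(b a b)  (reduce the a square) = x*z^2 - y*z - x
trace(a b a^2) = trace(a) * trace(a b a) - trace(a b)  (reduce the a square) = x^2*z - x*y - z
apply: trace(a b^2 a b a) = trace(b) * trace(a b a^2 b) - trace(a b a^2)  (reduce the b square) = x*y*z^2 - x^2*z - y^2*z + z
apply: trace(a b^2 a b) = trace(b) * trace(a b a b) - trace(a b a)  (reduce the b square) = y*z^2 - x*z - y
trace(b a^3 b^2 a) = trace(a) * trace(a b^2 a b a) - trace(a b^2 a b)  (reduce the a square) = x^2*y*z^2 - x^3*z - x*y^2*z - y*z^2 + 2*x*z + y
use: trace(a b^2 a^-1 b a^2) = trace(b a^3 b^2) * trace(a) - trace(b a^3 b^2 a)  (eliminate a^-1) = x^3*y^2*z - x^4*y - x^2*y^3 - x^2*y*z^2 + 4*x^2*y + y*z^2 - x*z - y
use: trace(b a^2 b a b) = trace(a) * trace(b a b^2 a) - trace(b a b^2)  (reduce the a square) = x*y*z^2 - x^2*z - y^2*z + z
use: trace(b a^2 b a b^2) = trace(b) * trace(b a^2 b a b) - trace(b a^2 b a)  (reduce the b square) = x*y^2*z^2 - x^2*y*z - y^3*z - x*z^2 + 2*y*z + x
apply: trace(a b a b a b) = trace(b a) * trace(b a b a) - trace(b^-1 a^-1)  (split on b) = z^3 - 3*z
trace(b a b^2 a b a) = trace(b) * trace(a b a b a b) - trace(a b a b a)  (reduce the b square) = y*z^3 - x*z^2 - 2*y*z + x
apply: trace(b a b^2 a b) = trace(b) * trace(a b^2 a b) - trace(a b^2 a)  (reduce the b square) = y^2*z^2 - 2*x*y*z + x^2 - 2
trace(b a^2 b a b^2 a) = trace(a) * trace(b a b^2 a b a) - trace(b a b^2 a b)  (reduce the a square) = x*y*z^3 - x^2*z^2 - y^2*z^2 + 2
trace(a b^2 a^-1 b a^2 b) = trace(b a^2 b a b^2) * trace(a) - trace(b a^2 b a b^2 a)  (eliminate a^-1) = x^2*y^2*z^2 - x^3*y*z - x*y^3*z - x*y*z^3 + y^2*z^2 + 2*x*y*z + x^2 - 2
trace(b a^2 b^-1 a b^2 a^-1) = trace(a b^2 a^-1 b a^2) * trace(b) - trace(a b^2 a^-1 b a^2 b)  (eliminate b^-1) = x^3*y^3*z - x^4*y^2 - x^2*y^4 - 2*x^2*y^2*z^2 + x^3*y*z + x*y^3*z + x*y*z^3 + 4*x^2*y^2 - 3*x*y*z - x^2 - y^2 + 2
apply: trace(b a^2 b^-1 a b^2) = trace(a b^3 a^2) * trace(b) - trace(a b^3 a^2 b)  (eliminate b^-1) = x^2*y^3*z - x^3*y^2 - x*y^4 - x*y^2*z^2 + 4*x*y^2 + x*z^2 - y*z - x
trace(a^-2 b a^2 b^-1 a b^2) = trace(b a^2 b^-1 a b^2 a^-1) * trace(a) - trace(b a^2 b^-1 a b^2)  (eliminate a^-1) = x^4*y^3*z - x^5*y^2 - x^3*y^4 - 2*x^3*y^2*z^2 + x^4*y*z + x^2*y*z^3 + 5*x^3*y^2 + x*y^4 + x*y^2*z^2 - 3*x^2*y*z - x^3 - 5*x*y^2 - x*z^2 + y*z + 3*x

x^4*y^3*z - x^5*y^2 - x^3*y^4 - 2*x^3*y^2*z^2 + x^4*y*z + x^2*y*z^3 + 5*x^3*y^2 + x*y^4 + x*y^2*z^2 - 3*x^2*y*z - x^3 - 5*x*y^2 - x*z^2 + y*z + 3*x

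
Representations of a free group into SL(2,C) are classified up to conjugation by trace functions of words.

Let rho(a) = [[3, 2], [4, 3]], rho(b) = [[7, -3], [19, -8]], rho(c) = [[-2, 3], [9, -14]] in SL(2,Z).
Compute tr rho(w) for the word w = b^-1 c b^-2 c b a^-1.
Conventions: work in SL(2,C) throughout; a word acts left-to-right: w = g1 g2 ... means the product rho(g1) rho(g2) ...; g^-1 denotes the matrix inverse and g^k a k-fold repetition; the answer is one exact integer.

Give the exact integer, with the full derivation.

rho(b^-1) = [[-8, 3], [-19, 7]]
... * rho(c) = [[-2, 3], [9, -14]]  ->  [[43, -66], [101, -155]]
... * rho(b^-1) = [[-8, 3], [-19, 7]]  ->  [[910, -333], [2137, -782]]
... * rho(b^-1) = [[-8, 3], [-19, 7]]  ->  [[-953, 399], [-2238, 937]]
... * rho(c) = [[-2, 3], [9, -14]]  ->  [[5497, -8445], [12909, -19832]]
... * rho(b) = [[7, -3], [19, -8]]  ->  [[-121976, 51069], [-286445, 119929]]
... * rho(a^-1) = [[3, -2], [-4, 3]]  ->  [[-570204, 397159], [-1339051, 932677]]
tr = -570204 + 932677 = 362473

362473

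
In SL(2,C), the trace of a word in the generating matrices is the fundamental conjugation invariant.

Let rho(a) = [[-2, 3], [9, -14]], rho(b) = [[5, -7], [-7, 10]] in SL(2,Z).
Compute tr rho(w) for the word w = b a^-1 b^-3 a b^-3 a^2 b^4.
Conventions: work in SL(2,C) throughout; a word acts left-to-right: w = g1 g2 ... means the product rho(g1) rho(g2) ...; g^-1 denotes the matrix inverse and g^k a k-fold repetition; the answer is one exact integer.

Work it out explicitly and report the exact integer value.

rho(b) = [[5, -7], [-7, 10]]
... * rho(a^-1) = [[-14, -3], [-9, -2]]  ->  [[-7, -1], [8, 1]]
... * rho(b^-1) = [[10, 7], [7, 5]]  ->  [[-77, -54], [87, 61]]
... * rho(b^-1) = [[10, 7], [7, 5]]  ->  [[-1148, -809], [1297, 914]]
... * rho(b^-1) = [[10, 7], [7, 5]]  ->  [[-17143, -12081], [19368, 13649]]
... * rho(a) = [[-2, 3], [9, -14]]  ->  [[-74443, 117705], [84105, -132982]]
... * rho(b^-1) = [[10, 7], [7, 5]]  ->  [[79505, 67424], [-89824, -76175]]
... * rho(b^-1) = [[10, 7], [7, 5]]  ->  [[1267018, 893655], [-1431465, -1009643]]
... * rho(b^-1) = [[10, 7], [7, 5]]  ->  [[18925765, 13337401], [-21382151, -15068470]]
... * rho(a) = [[-2, 3], [9, -14]]  ->  [[82185079, -129946319], [-92851928, 146812127]]
... * rho(a) = [[-2, 3], [9, -14]]  ->  [[-1333887029, 2065803703], [1507012999, -2333925562]]
... * rho(b) = [[5, -7], [-7, 10]]  ->  [[-21130061066, 29995246233], [23872543929, -33888346613]]
... * rho(b) = [[5, -7], [-7, 10]]  ->  [[-315617028961, 447862889792], [356581145936, -505991273633]]
... * rho(b) = [[5, -7], [-7, 10]]  ->  [[-4713125373349, 6687948100647], [5324844645111, -7555980757882]]
... * rho(b) = [[5, -7], [-7, 10]]  ->  [[-70381263571274, 99871358619913], [79516088530729, -112833720094597]]
tr = -70381263571274 + -112833720094597 = -183214983665871

-183214983665871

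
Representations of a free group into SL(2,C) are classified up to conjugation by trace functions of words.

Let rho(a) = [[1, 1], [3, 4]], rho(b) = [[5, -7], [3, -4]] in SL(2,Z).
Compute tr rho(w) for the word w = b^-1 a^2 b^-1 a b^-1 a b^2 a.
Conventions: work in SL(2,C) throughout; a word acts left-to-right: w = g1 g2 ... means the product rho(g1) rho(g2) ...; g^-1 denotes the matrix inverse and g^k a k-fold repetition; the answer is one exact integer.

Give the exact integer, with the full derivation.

-6625109

rho(b^-1) = [[-4, 7], [-3, 5]]
... * rho(a) = [[1, 1], [3, 4]]  ->  [[17, 24], [12, 17]]
... * rho(a) = [[1, 1], [3, 4]]  ->  [[89, 113], [63, 80]]
... * rho(b^-1) = [[-4, 7], [-3, 5]]  ->  [[-695, 1188], [-492, 841]]
... * rho(a) = [[1, 1], [3, 4]]  ->  [[2869, 4057], [2031, 2872]]
... * rho(b^-1) = [[-4, 7], [-3, 5]]  ->  [[-23647, 40368], [-16740, 28577]]
... * rho(a) = [[1, 1], [3, 4]]  ->  [[97457, 137825], [68991, 97568]]
... * rho(b) = [[5, -7], [3, -4]]  ->  [[900760, -1233499], [637659, -873209]]
... * rho(b) = [[5, -7], [3, -4]]  ->  [[803303, -1371324], [568668, -970777]]
... * rho(a) = [[1, 1], [3, 4]]  ->  [[-3310669, -4681993], [-2343663, -3314440]]
tr = -3310669 + -3314440 = -6625109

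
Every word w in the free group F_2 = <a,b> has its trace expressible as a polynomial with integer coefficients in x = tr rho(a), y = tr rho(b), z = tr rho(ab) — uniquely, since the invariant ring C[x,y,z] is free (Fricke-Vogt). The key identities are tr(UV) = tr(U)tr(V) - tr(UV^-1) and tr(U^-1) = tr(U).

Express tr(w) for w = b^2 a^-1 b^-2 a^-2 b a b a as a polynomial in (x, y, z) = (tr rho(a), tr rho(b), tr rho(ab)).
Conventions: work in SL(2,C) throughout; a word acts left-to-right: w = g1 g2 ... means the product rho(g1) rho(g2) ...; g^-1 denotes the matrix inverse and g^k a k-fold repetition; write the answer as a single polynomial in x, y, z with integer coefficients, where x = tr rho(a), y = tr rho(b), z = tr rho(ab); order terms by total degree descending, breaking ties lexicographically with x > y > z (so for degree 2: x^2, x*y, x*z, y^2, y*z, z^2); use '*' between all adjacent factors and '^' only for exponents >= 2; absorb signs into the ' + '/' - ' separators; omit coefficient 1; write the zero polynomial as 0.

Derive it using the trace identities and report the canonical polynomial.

use: trace(b a b) = trace(b) trace(a b) - trace(a) = y*z - x
trace(b a b a) = trace(b a) trace(b a) - trace(1)   [split at repeated b] = z^2 - 2
trace(a^-1 b a b) = trace(b a b) trace(a) - trace(b a b a) = x*y*z - x^2 - z^2 + 2
trace(a^2 b a b) = trace(a) trace(b a b a) - trace(b a b) = x*z^2 - y*z - x
apply: trace(b a^2) = trace(a) trace(b a) - trace(b) = x*z - y
trace(a^2 b a) = trace(a) trace(b a^2) - trace(b a) = x^2*z - x*y - z
trace(a b a b^2 a) = trace(b) trace(a^2 b a b) - trace(a^2 b a) = x*y*z^2 - x^2*z - y^2*z + z
trace(a b a b a b) = trace(a b a b) trace(a b) - trace(b a)   [split at repeated a] = z^3 - 3*z
apply: trace(a b a b^2 a b) = trace(b) trace(a b a b a b) - trace(a b a b a) = y*z^3 - x*z^2 - 2*y*z + x
use: trace(a b a b^2 a b^-1) = trace(a b a b^2 a) trace(b) - trace(a b a b^2 a b) = x*y^2*z^2 - x^2*y*z - y^3*z - y*z^3 + x*z^2 + 3*y*z - x
trace(b a b a b) = trace(b) trace(a b a b) - trace(a b a) = y*z^2 - x*z - y
trace(b a b a b^2) = trace(b) trace(b a b a b) - trace(b a b a) = y^2*z^2 - x*y*z - y^2 - z^2 + 2
apply: trace(a b a b a b^2 a) = trace(a) trace(b a b a b^2 a) - trace(b a b a b^2) = x*y*z^3 - x^2*z^2 - y^2*z^2 - x*y*z + x^2 + y^2 + z^2 - 2
trace(a b a b a b a b) = trace(b a b a b a) trace(b a) - trace(a b a b)   [split at repeated b] = z^4 - 4*z^2 + 2
use: trace(a b a b a b a) = trace(a) trace(b a b a b a) - trace(b a b a b) = x*z^3 - y*z^2 - 2*x*z + y
trace(a b a b a b^2 a b) = trace(b) trace(a b a b a b a b) - trace(a b a b a b a) = y*z^4 - x*z^3 - 3*y*z^2 + 2*x*z + y
trace(b^-1 a b a b a b^2 a) = trace(a b a b a b^2 a) trace(b) - trace(a b a b a b^2 a b) = x*y^2*z^3 - x^2*y*z^2 - y^3*z^2 - y*z^4 - x*y^2*z + x*z^3 + x^2*y + y^3 + 4*y*z^2 - 2*x*z - 3*y
trace(b a b a b^2 a b^-2 a) = trace(b^-1 a b a b a b^2 a) trace(b) - trace(b^-1 a b a b a b^2 a b) = x*y^3*z^3 - x^2*y^2*z^2 - y^4*z^2 - y^2*z^4 - x*y^3*z + x^2*y^2 + x^2*z^2 + y^4 + 5*y^2*z^2 - x*y*z - x^2 - 4*y^2 - z^2 + 2
use: trace(a^-1 b a b a b^2 a b^-2) = trace(b a b a b^2 a b^-2) trace(a) - trace(b a b a b^2 a b^-2 a) = -x*y^3*z^3 + 2*x^2*y^2*z^2 + y^4*z^2 + y^2*z^4 - x^3*y*z - x*y*z^3 - x^2*y^2 - y^4 - 5*y^2*z^2 + 4*x*y*z + 4*y^2 + z^2 - 2
trace(b^-2 a^-2 b a b a b^2 a) = trace(a^-1 b a b a b^2 a b^-2) trace(a) - trace(a^-1 b a b a b^2 a b^-2 a) = -x^2*y^3*z^3 + 2*x^3*y^2*z^2 + x*y^4*z^2 + x*y^2*z^4 - x^4*y*z - x^2*y*z^3 - x^3*y^2 - x*y^4 - 6*x*y^2*z^2 + 5*x^2*y*z + y^3*z + y*z^3 + 4*x*y^2 - 3*y*z - x
trace(b^2 a^-1 b^-2 a^-2 b a b a) = trace(b^-2 a^-2 b a b a b^2) trace(a) - trace(b^-2 a^-2 b a b a b^2 a) = x^2*y^3*z^3 - 2*x^3*y^2*z^2 - x*y^4*z^2 - x*y^2*z^4 + x^4*y*z + x^2*y*z^3 + x^3*y^2 + x*y^4 + 6*x*y^2*z^2 - 4*x^2*y*z - y^3*z - y*z^3 - x^3 - 4*x*y^2 - x*z^2 + 3*y*z + 3*x

x^2*y^3*z^3 - 2*x^3*y^2*z^2 - x*y^4*z^2 - x*y^2*z^4 + x^4*y*z + x^2*y*z^3 + x^3*y^2 + x*y^4 + 6*x*y^2*z^2 - 4*x^2*y*z - y^3*z - y*z^3 - x^3 - 4*x*y^2 - x*z^2 + 3*y*z + 3*x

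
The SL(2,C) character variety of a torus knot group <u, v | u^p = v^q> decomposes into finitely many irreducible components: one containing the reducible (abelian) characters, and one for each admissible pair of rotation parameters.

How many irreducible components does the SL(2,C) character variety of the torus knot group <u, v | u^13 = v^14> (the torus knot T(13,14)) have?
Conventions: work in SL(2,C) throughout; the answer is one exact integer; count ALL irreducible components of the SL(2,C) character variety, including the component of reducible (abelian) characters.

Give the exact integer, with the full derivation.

79

In the torus knot group T(13,14), u^13 = v^14 is central, so an irreducible representation sends it to +I or -I (Schur).
On an irreducible component, tr(u) is locked at 2*cos(pi*alpha/13) for some alpha in 1..12, and tr(v) at 2*cos(pi*beta/14) for some beta in 1..13.
Consistency of u^13 = (-1)^alpha I with v^14 = (-1)^beta I forces alpha = beta (mod 2).
Enumerate parity-matched pairs: 6*7 odd-odd plus 6*6 even-even gives 78.
Total: 78 irreducible-character components + 1 reducible (abelian) component = 79.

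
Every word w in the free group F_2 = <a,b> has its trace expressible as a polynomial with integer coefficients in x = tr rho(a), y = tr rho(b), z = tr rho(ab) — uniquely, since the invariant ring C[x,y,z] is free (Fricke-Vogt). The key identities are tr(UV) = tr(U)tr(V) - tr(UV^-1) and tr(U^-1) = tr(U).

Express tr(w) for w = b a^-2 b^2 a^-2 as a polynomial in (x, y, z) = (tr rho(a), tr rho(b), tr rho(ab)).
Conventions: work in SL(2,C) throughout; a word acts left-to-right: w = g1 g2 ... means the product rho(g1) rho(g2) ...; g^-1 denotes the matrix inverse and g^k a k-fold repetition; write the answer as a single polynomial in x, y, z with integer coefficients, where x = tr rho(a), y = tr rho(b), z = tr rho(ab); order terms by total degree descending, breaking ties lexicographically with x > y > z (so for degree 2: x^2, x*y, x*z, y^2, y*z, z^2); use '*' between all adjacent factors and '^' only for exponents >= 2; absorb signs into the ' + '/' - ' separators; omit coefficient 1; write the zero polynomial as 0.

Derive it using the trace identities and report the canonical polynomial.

x^4*y^3 - 2*x^3*y^2*z - x^4*y - 2*x^2*y^3 + x^2*y*z^2 + x^3*z + 2*x*y^2*z + 3*x^2*y + y^3 - 2*x*z - 3*y

tr(b^2) = tr(b)*tr(b) - tr(1) = y^2 - 2
tr(b^3) = tr(b)*tr(b^2) - tr(b) = y^3 - 3*y
tr(a b^2) = tr(b)*tr(a b) - tr(a) = y*z - x
reduce: tr(b^3 a) = tr(b)*tr(a b^2) - tr(a b) = y^2*z - x*y - z
reduce: tr(b a^-1 b^2) = tr(b^3)*tr(a) - tr(b^3 a) = x*y^3 - y^2*z - 2*x*y + z
reduce: tr(a b a b) = tr(a b)*tr(a b) - tr(1) = z^2 - 2
tr(a b a) = tr(a)*tr(b a) - tr(b) = x*z - y
so tr(b^2 a b a) = tr(b)*tr(a b a b) - tr(a b a) = y*z^2 - x*z - y
tr(b a^-1 b^2 a) = tr(b^2 a b)*tr(a) - tr(b^2 a b a) = x*y^2*z - x^2*y - y*z^2 + y
tr(b a^-1 b^2 a^-1) = tr(b a^-1 b^2)*tr(a) - tr(b a^-1 b^2 a) = x^2*y^3 - 2*x*y^2*z - x^2*y + y*z^2 + x*z - y
tr(a^-1 b^2 a^-2 b) = tr(b a^-1 b^2 a^-1)*tr(a) - tr(b a^-1 b^2) = x^3*y^3 - 2*x^2*y^2*z - x^3*y - x*y^3 + x*y*z^2 + x^2*z + y^2*z + x*y - z
tr(b^2 a^-2 b) = tr(a^-1 b^3)*tr(a) - tr(a^-1 b^3 a) = x^2*y^3 - x*y^2*z - 2*x^2*y - y^3 + x*z + 3*y
tr(b a^-2 b^2 a^-2) = tr(a^-1 b^2 a^-2 b)*tr(a) - tr(a^-1 b^2 a^-2 b a) = x^4*y^3 - 2*x^3*y^2*z - x^4*y - 2*x^2*y^3 + x^2*y*z^2 + x^3*z + 2*x*y^2*z + 3*x^2*y + y^3 - 2*x*z - 3*y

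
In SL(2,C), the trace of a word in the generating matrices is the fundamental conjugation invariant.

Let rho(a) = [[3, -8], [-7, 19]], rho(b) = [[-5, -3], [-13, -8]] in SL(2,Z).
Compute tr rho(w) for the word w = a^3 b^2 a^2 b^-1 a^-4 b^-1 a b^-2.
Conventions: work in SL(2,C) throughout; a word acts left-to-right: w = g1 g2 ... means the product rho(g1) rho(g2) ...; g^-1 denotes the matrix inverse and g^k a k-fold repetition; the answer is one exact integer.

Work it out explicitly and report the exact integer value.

rho(a) = [[3, -8], [-7, 19]]
... * rho(a) = [[3, -8], [-7, 19]]  ->  [[65, -176], [-154, 417]]
... * rho(a) = [[3, -8], [-7, 19]]  ->  [[1427, -3864], [-3381, 9155]]
... * rho(b) = [[-5, -3], [-13, -8]]  ->  [[43097, 26631], [-102110, -63097]]
... * rho(b) = [[-5, -3], [-13, -8]]  ->  [[-561688, -342339], [1330811, 811106]]
... * rho(a) = [[3, -8], [-7, 19]]  ->  [[711309, -2010937], [-1685309, 4764526]]
... * rho(a) = [[3, -8], [-7, 19]]  ->  [[16210486, -43898275], [-38407609, 104008466]]
... * rho(b^-1) = [[-8, 3], [13, -5]]  ->  [[-700361463, 268122833], [1659370930, -635265157]]
... * rho(a^-1) = [[19, 8], [7, 3]]  ->  [[-11430007966, -4798523205], [27081191571, 11369171969]]
... * rho(a^-1) = [[19, 8], [7, 3]]  ->  [[-250759813789, -105835633343], [594126843632, 250757048475]]
... * rho(a^-1) = [[19, 8], [7, 3]]  ->  [[-5505285895392, -2323585410341], [13043709368333, 5505285894481]]
... * rho(a^-1) = [[19, 8], [7, 3]]  ->  [[-120865529884835, -51013043394159], [286367479259694, 120865532630107]]
... * rho(b^-1) = [[-8, 3], [13, -5]]  ->  [[303754674954613, -107531372683710], [-719687909886161, 254774774628547]]
... * rho(a) = [[3, -8], [-7, 19]]  ->  [[1663983633649809, -4473133480627394], [-3942487152058312, 10598223997031681]]
... * rho(b^-1) = [[-8, 3], [13, -5]]  ->  [[-71462604317354594, 27357618304086397], [169316809177878349, -64818581441333341]]
... * rho(b^-1) = [[-8, 3], [13, -5]]  ->  [[927349872491959913, -351175904472495767], [-2197176032160360225, 832043334740301752]]
tr = 927349872491959913 + 832043334740301752 = 1759393207232261665

1759393207232261665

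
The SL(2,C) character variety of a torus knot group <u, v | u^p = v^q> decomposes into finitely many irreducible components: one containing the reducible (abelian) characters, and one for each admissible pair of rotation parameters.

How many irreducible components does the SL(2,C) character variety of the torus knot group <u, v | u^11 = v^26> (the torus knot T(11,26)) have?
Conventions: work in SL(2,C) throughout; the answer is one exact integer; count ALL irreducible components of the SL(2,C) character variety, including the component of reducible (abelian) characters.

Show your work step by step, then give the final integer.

126

Gamma = < u, v | u^11 = v^26 > (torus knot T(11,26)); the central element u^11 = v^26 acts as +I or -I in any irreducible SL(2,C) representation.
So on each irreducible component the traces are pinned: tr(u) = 2*cos(pi*alpha/11) with 1 <= alpha <= 10, tr(v) = 2*cos(pi*beta/26) with 1 <= beta <= 25.
u^11 = (-1)^alpha I and v^26 = (-1)^beta I must agree, so alpha and beta have equal parity.
Counting: 5 odd alphas x 13 odd betas + 5 even alphas x 12 even betas = 65 + 60 = 125.
Total: 125 irreducible-character components + 1 reducible (abelian) component = 126.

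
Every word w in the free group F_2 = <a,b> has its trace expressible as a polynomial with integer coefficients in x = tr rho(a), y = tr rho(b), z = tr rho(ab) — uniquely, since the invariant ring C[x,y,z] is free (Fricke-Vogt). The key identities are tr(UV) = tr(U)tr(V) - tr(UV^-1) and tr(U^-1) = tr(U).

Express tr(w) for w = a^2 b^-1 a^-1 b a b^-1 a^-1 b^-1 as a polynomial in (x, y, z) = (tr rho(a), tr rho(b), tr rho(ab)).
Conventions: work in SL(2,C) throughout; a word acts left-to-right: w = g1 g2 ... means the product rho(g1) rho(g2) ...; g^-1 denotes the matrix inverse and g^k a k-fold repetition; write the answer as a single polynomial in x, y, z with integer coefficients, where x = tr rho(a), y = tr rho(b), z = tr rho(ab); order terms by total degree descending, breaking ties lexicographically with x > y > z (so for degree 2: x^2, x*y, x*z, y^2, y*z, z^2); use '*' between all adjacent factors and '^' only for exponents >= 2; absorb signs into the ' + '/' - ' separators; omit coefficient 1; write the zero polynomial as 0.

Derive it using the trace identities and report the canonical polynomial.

trace(a^2) = trace(a) * trace(a) - trace(1) = x^2 - 2
trace(a^2 b) = trace(a) * trace(b a) - trace(b) = x*z - y
trace(a^2 b^-1) = trace(a^2) * trace(b) - trace(a^2 b) = x^2*y - x*z - y
trace(b^2 a) = trace(b) * trace(a b) - trace(a) = y*z - x
trace(b^2) = trace(b) * trace(b) - trace(1) = y^2 - 2
trace(b^2 a^2) = trace(a) * trace(b^2 a) - trace(b^2) = x*y*z - x^2 - y^2 + 2
trace(b a^3 b) = trace(a) * trace(b^2 a^2) - trace(b^2 a) = x^2*y*z - x^3 - x*y^2 - y*z + 3*x
trace(b a b a) = trace(a b) * trace(a b) - trace(1)   [split at repeated a] = z^2 - 2
trace(b a b a^2) = trace(a) * trace(b a b a) - trace(b a b) = x*z^2 - y*z - x
trace(b a^3 b a) = trace(a) * trace(b a b a^2) - trace(b a b a) = x^2*z^2 - x*y*z - x^2 - z^2 + 2
trace(a^-1 b a^3 b) = trace(b a^3 b) * trace(a) - trace(b a^3 b a) = x^3*y*z - x^4 - x^2*y^2 - x^2*z^2 + 4*x^2 + z^2 - 2
trace(a^3 b^-1 a^-1 b) = trace(a^-1 b a^3) * trace(b) - trace(a^-1 b a^3 b) = -x^3*y*z + x^4 + x^2*y^2 + x^2*z^2 + x*y*z - 4*x^2 - y^2 - z^2 + 2
trace(a b^-1 a^-1 b^-1 a^2) = trace(a^3 b^-1 a^-1) * trace(b) - trace(a^3 b^-1 a^-1 b) = x^3*y*z - x^4 - x^2*z^2 - 2*x*y*z + 4*x^2 + z^2 - 2
trace(a b a^2) = trace(a) * trace(a b a) - trace(a b) = x^2*z - x*y - z
trace(a b^-1 a b a) = trace(a b a^2) * trace(b) - trace(a b a^2 b) = x^2*y*z - x*y^2 - x*z^2 + x
trace(a b a b a b) = trace(a b) * trace(a b a b) - trace(a^-1 b^-1)   [split at repeated a] = z^3 - 3*z
trace(a b^-1 a b a b) = trace(a b a b a) * trace(b) - trace(a b a b a b) = x*y*z^2 - y^2*z - z^3 - x*y + 3*z
trace(a b^-1 a b a b^-1) = trace(a b^-1 a b a) * trace(b) - trace(a b^-1 a b a b) = x^2*y^2*z - x*y^3 - 2*x*y*z^2 + y^2*z + z^3 + 2*x*y - 3*z
trace(a b a^3) = trace(a) * trace(a b a^2) - trace(a b a) = x^3*z - x^2*y - 2*x*z + y
trace(a^2 b^-1 a b a) = trace(a b a^3) * trace(b) - trace(a b a^3 b) = x^3*y*z - x^2*y^2 - x^2*z^2 - x*y*z + x^2 + y^2 + z^2 - 2
trace(b a^2 b a^2) = trace(a) * trace(b a^2 b a) - trace(b a^2 b) = x^2*z^2 - 2*x*y*z + y^2 - 2
trace(a b a^3 b a) = trace(a) * trace(b a^2 b a^2) - trace(b a^2 b a) = x^3*z^2 - 2*x^2*y*z + x*y^2 - x*z^2 + y*z - x
trace(b a b a b) = trace(b) * trace(a b a b) - trace(a b a) = y*z^2 - x*z - y
trace(a b a b a b a) = trace(a) * trace(b a b a b a) - trace(b a b a b) = x*z^3 - y*z^2 - 2*x*z + y
trace(a b a^3 b a b) = trace(a) * trace(a b a b a b a) - trace(a b a b a b) = x^2*z^3 - x*y*z^2 - 2*x^2*z - z^3 + x*y + 3*z
trace(a b a b^-1 a b a^2) = trace(a b a^3 b a) * trace(b) - trace(a b a^3 b a b) = x^3*y*z^2 - 2*x^2*y^2*z - x^2*z^3 + x*y^3 + 2*x^2*z + y^2*z + z^3 - 2*x*y - 3*z
trace(b a b^2) = trace(b) * trace(a b^2) - trace(a b) = y^2*z - x*y - z
trace(b a^2 b a b) = trace(a) * trace(b a b^2 a) - trace(b a b^2) = x*y*z^2 - x^2*z - y^2*z + z
trace(a b a^2 b a b a) = trace(a) * trace(b a^2 b a b a) - trace(b a^2 b a b) = x^2*z^3 - 2*x*y*z^2 - x^2*z + y^2*z + x*y - z
trace(b a b a b a b a) = trace(b a b a b a) * trace(b a) - trace(a b a b)   [split at repeated b] = z^4 - 4*z^2 + 2
trace(b a b a b a b) = trace(b) * trace(a b a b a b) - trace(a b a b a) = y*z^3 - x*z^2 - 2*y*z + x
trace(a b a^2 b a b a b) = trace(a) * trace(b a b a b a b a) - trace(b a b a b a b) = x*z^4 - y*z^3 - 3*x*z^2 + 2*y*z + x
trace(a b a b^-1 a b a^2 b) = trace(a b a^2 b a b a) * trace(b) - trace(a b a^2 b a b a b) = x^2*y*z^3 - 2*x*y^2*z^2 - x*z^4 - x^2*y*z + y^3*z + y*z^3 + x*y^2 + 3*x*z^2 - 3*y*z - x
trace(b a^2 b^-1 a b a b^-1 a) = trace(a b a b^-1 a b a^2) * trace(b) - trace(a b a b^-1 a b a^2 b) = x^3*y^2*z^2 - 2*x^2*y^3*z - 2*x^2*y*z^3 + x*y^4 + 2*x*y^2*z^2 + x*z^4 + 3*x^2*y*z - 3*x*y^2 - 3*x*z^2 + x
trace(a^2 b^-1 a b a b^-1 a^-1 b) = trace(b a^2 b^-1 a b a b^-1) * trace(a) - trace(b a^2 b^-1 a b a b^-1 a) = -x^3*y^2*z^2 + x^4*y*z + 2*x^2*y^3*z + 2*x^2*y*z^3 - x^3*y^2 - x^3*z^2 - x*y^4 - 2*x*y^2*z^2 - x*z^4 - 4*x^2*y*z + x^3 + 4*x*y^2 + 4*x*z^2 - 3*x
trace(b a b^-1 a^-1 b^-1 a^2 b^-1 a) = trace(a^2 b^-1 a b a b^-1 a^-1) * trace(b) - trace(a^2 b^-1 a b a b^-1 a^-1 b) = x^3*y^2*z^2 - x^4*y*z - x^2*y^3*z - 2*x^2*y*z^3 + x^3*y^2 + x^3*z^2 + x*z^4 + 4*x^2*y*z + y^3*z + y*z^3 - x^3 - 2*x*y^2 - 4*x*z^2 - 3*y*z + 3*x
trace(a^2 b^-1 a^-1 b a b^-1 a^-1 b^-1) = trace(b a b^-1 a^-1 b^-1 a^2 b^-1) * trace(a) - trace(b a b^-1 a^-1 b^-1 a^2 b^-1 a) = -x^3*y^2*z^2 + 2*x^4*y*z + x^2*y^3*z + 2*x^2*y*z^3 - x^5 - x^3*y^2 - 2*x^3*z^2 - x*z^4 - 6*x^2*y*z - y^3*z - y*z^3 + 5*x^3 + 2*x*y^2 + 5*x*z^2 + 3*y*z - 5*x

-x^3*y^2*z^2 + 2*x^4*y*z + x^2*y^3*z + 2*x^2*y*z^3 - x^5 - x^3*y^2 - 2*x^3*z^2 - x*z^4 - 6*x^2*y*z - y^3*z - y*z^3 + 5*x^3 + 2*x*y^2 + 5*x*z^2 + 3*y*z - 5*x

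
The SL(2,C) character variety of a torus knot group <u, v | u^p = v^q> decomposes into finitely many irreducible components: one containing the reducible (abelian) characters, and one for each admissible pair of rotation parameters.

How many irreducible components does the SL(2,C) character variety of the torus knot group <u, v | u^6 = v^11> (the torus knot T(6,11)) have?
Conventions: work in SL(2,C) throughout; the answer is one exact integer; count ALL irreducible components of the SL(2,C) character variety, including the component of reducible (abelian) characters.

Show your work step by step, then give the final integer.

26

In the torus knot group T(6,11), u^6 = v^11 is central, so an irreducible representation sends it to +I or -I (Schur).
So on each irreducible component the traces are pinned: tr(u) = 2*cos(pi*alpha/6) with 1 <= alpha <= 5, tr(v) = 2*cos(pi*beta/11) with 1 <= beta <= 10.
u^6 = (-1)^alpha I and v^11 = (-1)^beta I must agree, so alpha and beta have equal parity.
Enumerate parity-matched pairs: 3*5 odd-odd plus 2*5 even-even gives 25.
Total: 25 irreducible-character components + 1 reducible (abelian) component = 26.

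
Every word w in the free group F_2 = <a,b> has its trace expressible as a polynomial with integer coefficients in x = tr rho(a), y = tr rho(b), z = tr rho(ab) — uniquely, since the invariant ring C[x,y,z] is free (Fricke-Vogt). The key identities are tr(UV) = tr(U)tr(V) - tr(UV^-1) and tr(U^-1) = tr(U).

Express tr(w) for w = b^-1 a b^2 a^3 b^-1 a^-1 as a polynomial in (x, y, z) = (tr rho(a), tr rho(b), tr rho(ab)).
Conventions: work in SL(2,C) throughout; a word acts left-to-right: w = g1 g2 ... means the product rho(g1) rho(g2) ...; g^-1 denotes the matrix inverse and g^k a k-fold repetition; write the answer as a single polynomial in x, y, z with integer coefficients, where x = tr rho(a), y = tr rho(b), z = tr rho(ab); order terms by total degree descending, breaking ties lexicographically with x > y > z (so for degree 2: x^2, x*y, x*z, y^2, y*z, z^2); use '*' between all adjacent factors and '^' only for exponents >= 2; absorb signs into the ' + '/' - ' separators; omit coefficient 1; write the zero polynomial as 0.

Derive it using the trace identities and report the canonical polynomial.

x^3*y^2*z^2 - 2*x^4*y*z - x^2*y^3*z - x^2*y*z^3 + x^5 + x^3*y^2 + x^3*z^2 - x*y^2*z^2 + 7*x^2*y*z + y^3*z + y*z^3 - 5*x^3 - 2*x*y^2 - 2*x*z^2 - 4*y*z + 5*x

next, trace(a^2 b) = trace(a) * trace(b a) - trace(b)   [square of a] = x*z - y
next, trace(a^2) = trace(a) * trace(a) - trace(1)   [square of a] = x^2 - 2
trace(a b^2 a) = trace(b) * trace(a^2 b) - trace(a^2)   [square of b] = x*y*z - x^2 - y^2 + 2
trace(a b^2) = trace(b) * trace(a b) - trace(a)   [square of b] = y*z - x
next, trace(a^2 b^2 a) = trace(a) * trace(a b^2 a) - trace(a b^2)   [square of a] = x^2*y*z - x^3 - x*y^2 - y*z + 3*x
trace(a b^2 a^3) = trace(a) * trace(a^2 b^2 a) - trace(a^2 b^2)   [square of a] = x^3*y*z - x^4 - x^2*y^2 - 2*x*y*z + 4*x^2 + y^2 - 2
next, trace(b a b a) = trace(b a) * trace(b a) - trace(1)   [split at a repeated b] = z^2 - 2
trace(b a b a^2) = trace(a) * trace(b a b a) - trace(b a b)   [square of a] = x*z^2 - y*z - x
and trace(a^3 b a b) = trace(a) * trace(b a b a^2) - trace(b a b a)   [square of a] = x^2*z^2 - x*y*z - x^2 - z^2 + 2
and trace(b a^3) = trace(a) * trace(b a^2) - trace(b a)   [square of a] = x^2*z - x*y - z
trace(a^3 b a) = trace(a) * trace(b a^3) - trace(b a^2)   [square of a] = x^3*z - x^2*y - 2*x*z + y
trace(a b^2 a^3 b) = trace(b) * trace(a^3 b a b) - trace(a^3 b a)   [square of b] = x^2*y*z^2 - x^3*z - x*y^2*z - y*z^2 + 2*x*z + y
trace(b^-1 a b^2 a^3) = trace(a b^2 a^3) * trace(b) - trace(a b^2 a^3 b)   [inverse elimination on b] = x^3*y^2*z - x^4*y - x^2*y^3 - x^2*y*z^2 + x^3*z - x*y^2*z + 4*x^2*y + y^3 + y*z^2 - 2*x*z - 3*y
trace(b^-1 a b^2 a^3 b^-1) = trace(b^-1 a b^2 a^3) * trace(b) - trace(b^-1 a b^2 a^3 b)   [inverse elimination on b] = x^3*y^3*z - x^4*y^2 - x^2*y^4 - x^2*y^2*z^2 - x*y^3*z + x^4 + 5*x^2*y^2 + y^4 + y^2*z^2 - 4*x^2 - 4*y^2 + 2
trace(a^2 b^2 a^3) = trace(a) * trace(b^2 a^4) - trace(b^2 a^3)   [square of a] = x^4*y*z - x^5 - x^3*y^2 - 3*x^2*y*z + 5*x^3 + 2*x*y^2 + y*z - 5*x
trace(a b a^2 b a) = trace(a) * trace(b a^2 b a) - trace(b a^2 b)   [square of a] = x^2*z^2 - 2*x*y*z + y^2 - 2
next, trace(a^3 b a^2 b) = trace(a) * trace(a b a^2 b a) - trace(a b a^2 b)   [square of a] = x^3*z^2 - 2*x^2*y*z + x*y^2 - x*z^2 + y*z - x
and trace(a^3 b a^2) = trace(a) * trace(a b a^3) - trace(a b a^2)   [square of a] = x^4*z - x^3*y - 3*x^2*z + 2*x*y + z
trace(a^2 b^2 a^3 b) = trace(b) * trace(a^3 b a^2 b) - trace(a^3 b a^2)   [square of b] = x^3*y*z^2 - x^4*z - 2*x^2*y^2*z + x^3*y + x*y^3 - x*y*z^2 + 3*x^2*z + y^2*z - 3*x*y - z
trace(a b^2 a^3 b^-1 a) = trace(a^2 b^2 a^3) * trace(b) - trace(a^2 b^2 a^3 b)   [inverse elimination on b] = x^4*y^2*z - x^5*y - x^3*y^3 - x^3*y*z^2 + x^4*z - x^2*y^2*z + 4*x^3*y + x*y^3 + x*y*z^2 - 3*x^2*z - 2*x*y + z
trace(a^4 b a b) = trace(a) * trace(a b a b a^2) - trace(a b a b a)   [square of a] = x^3*z^2 - x^2*y*z - x^3 - 2*x*z^2 + y*z + 3*x
trace(a b a b^2 a^3) = trace(b) * trace(a^4 b a b) - trace(a^4 b a)   [square of b] = x^3*y*z^2 - x^4*z - x^2*y^2*z - 2*x*y*z^2 + 3*x^2*z + y^2*z + x*y - z
trace(a b a b a b) = trace(a b) * trace(a b a b) - trace(a^-1 b^-1)   [split at a repeated a] = z^3 - 3*z
trace(b a b a b^2 a) = trace(b) * trace(a b a b a b) - trace(a b a b a)   [square of b] = y*z^3 - x*z^2 - 2*y*z + x
trace(a b a b^2) = trace(b) * trace(a b a b) - trace(a b a)   [square of b] = y*z^2 - x*z - y
trace(b a b a b^2) = trace(b) * trace(a b a b^2) - trace(a b a b)   [square of b] = y^2*z^2 - x*y*z - y^2 - z^2 + 2
next, trace(a b a b a b^2 a) = trace(a) * trace(b a b a b^2 a) - trace(b a b a b^2)   [square of a] = x*y*z^3 - x^2*z^2 - y^2*z^2 - x*y*z + x^2 + y^2 + z^2 - 2
trace(a b a b^2 a^3 b) = trace(a) * trace(a b a b a b^2 a) - trace(a b a b a b^2)   [square of a] = x^2*y*z^3 - x^3*z^2 - x*y^2*z^2 - x^2*y*z - y*z^3 + x^3 + x*y^2 + 2*x*z^2 + 2*y*z - 3*x
trace(a b^2 a^3 b^-1 a b) = trace(a b a b^2 a^3) * trace(b) - trace(a b a b^2 a^3 b)   [inverse elimination on b] = x^3*y^2*z^2 - x^4*y*z - x^2*y^3*z - x^2*y*z^3 + x^3*z^2 - x*y^2*z^2 + 4*x^2*y*z + y^3*z + y*z^3 - x^3 - 2*x*z^2 - 3*y*z + 3*x
trace(b^-1 a b^2 a^3 b^-1 a) = trace(a b^2 a^3 b^-1 a) * trace(b) - trace(a b^2 a^3 b^-1 a b)   [inverse elimination on b] = x^4*y^3*z - x^5*y^2 - x^3*y^4 - 2*x^3*y^2*z^2 + 2*x^4*y*z + x^2*y*z^3 + 4*x^3*y^2 - x^3*z^2 + x*y^4 + 2*x*y^2*z^2 - 7*x^2*y*z - y^3*z - y*z^3 + x^3 - 2*x*y^2 + 2*x*z^2 + 4*y*z - 3*x
next, trace(b^-1 a b^2 a^3 b^-1 a^-1) = trace(b^-1 a b^2 a^3 b^-1) * trace(a) - trace(b^-1 a b^2 a^3 b^-1 a)   [inverse elimination on a] = x^3*y^2*z^2 - 2*x^4*y*z - x^2*y^3*z - x^2*y*z^3 + x^5 + x^3*y^2 + x^3*z^2 - x*y^2*z^2 + 7*x^2*y*z + y^3*z + y*z^3 - 5*x^3 - 2*x*y^2 - 2*x*z^2 - 4*y*z + 5*x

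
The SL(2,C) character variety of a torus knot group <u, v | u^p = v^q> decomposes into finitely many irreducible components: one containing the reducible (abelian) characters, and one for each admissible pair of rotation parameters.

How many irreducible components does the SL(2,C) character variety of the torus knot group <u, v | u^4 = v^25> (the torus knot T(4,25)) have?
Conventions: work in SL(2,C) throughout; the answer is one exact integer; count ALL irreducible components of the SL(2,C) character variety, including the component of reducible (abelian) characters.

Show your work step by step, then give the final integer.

37

For T(4,25): irreducibility forces the central element u^4 = v^25 to one of +I, -I.
This locks tr(u) to 2*cos(pi*alpha/4), alpha in 1..3, and tr(v) to 2*cos(pi*beta/25), beta in 1..24, on each component of irreducible characters.
u^4 = (-1)^alpha I and v^25 = (-1)^beta I must agree, so alpha and beta have equal parity.
Counting: 2 odd alphas x 12 odd betas + 1 even alphas x 12 even betas = 24 + 12 = 36.
That is 36 components of irreducible characters, and with the reducible (abelian) component the total is 37.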